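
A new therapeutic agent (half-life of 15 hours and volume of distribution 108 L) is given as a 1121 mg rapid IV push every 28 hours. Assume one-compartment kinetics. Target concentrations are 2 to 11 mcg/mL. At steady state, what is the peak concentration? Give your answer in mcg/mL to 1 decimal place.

14.3 mcg/mL

k = ln2/t½ = ln2/15 ≈ 0.046210 h⁻¹; fraction remaining f = e^(−kτ) = e^(−0.046210×28) ≈ 0.2742.
Accumulation ratio R = 1/(1 − f) ≈ 1/0.7258 ≈ 1.3778.
Single-dose peak C₀ = D/Vd = 1121/108 ≈ 10.380 mcg/mL.
Steady-state peak Cmax,ss = C₀·R ≈ 10.380 × 1.3778 ≈ 14.302 mcg/mL.
Peak 14.3 mcg/mL vs MTC 11 mcg/mL: exceeds toxic threshold.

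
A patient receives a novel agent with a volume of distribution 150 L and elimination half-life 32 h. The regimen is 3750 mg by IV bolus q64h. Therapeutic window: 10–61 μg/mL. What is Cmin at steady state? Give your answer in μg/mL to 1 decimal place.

8.3 μg/mL

The dosing interval is 2 half-lives, so f = 2^(−2) = 0.25.
At steady state, R = 1/(1 − 0.25) = 4/3.
Single-dose peak C₀ = D/Vd = 3750/150 = 25 μg/mL.
Steady-state peak Cmax,ss = C₀·R = 25 × 4/3 ≈ 33.333 μg/mL.
Steady-state trough Cmin,ss = Cmax,ss·f ≈ 33.333 × 0.25 ≈ 8.333 μg/mL.
Trough 8.3 μg/mL vs MEC 10 μg/mL: subtherapeutic.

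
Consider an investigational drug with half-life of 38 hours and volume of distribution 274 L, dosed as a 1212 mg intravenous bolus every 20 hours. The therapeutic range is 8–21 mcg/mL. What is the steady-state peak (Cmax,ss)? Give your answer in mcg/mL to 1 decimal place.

τ/t½ = 20/38 ≈ 0.52632, so fraction remaining f = (1/2)^(20/38) ≈ 0.6943.
Accumulation ratio R = 1/(1 − f) ≈ 1/0.3057 ≈ 3.2712.
Single-dose peak C₀ = D/Vd = 1212/274 ≈ 4.423 mcg/mL.
Cmax,ss = C₀/(1 − f) ≈ 4.423/0.3057 ≈ 14.468 mcg/mL.
Peak 14.5 mcg/mL vs MTC 21 mcg/mL: below toxic threshold.

14.5 mcg/mL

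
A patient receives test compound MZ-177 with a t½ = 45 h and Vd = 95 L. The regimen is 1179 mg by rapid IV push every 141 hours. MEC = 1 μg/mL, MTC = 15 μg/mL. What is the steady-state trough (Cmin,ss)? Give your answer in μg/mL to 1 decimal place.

τ/t½ = 141/45 ≈ 3.1333, so fraction remaining f = (1/2)^(141/45) ≈ 0.1140.
Accumulation ratio R = 1/(1 − f) ≈ 1/0.8860 ≈ 1.1287.
Single-dose peak C₀ = D/Vd = 1179/95 ≈ 12.411 μg/mL.
Steady-state peak Cmax,ss = C₀·R ≈ 12.411 × 1.1287 ≈ 14.008 μg/mL.
One interval later, Cmin,ss = Cmax,ss·e^(−kτ) ≈ 14.008 × 0.1140 ≈ 1.597 μg/mL.
Trough 1.6 μg/mL vs MEC 1 μg/mL: adequate.

1.6 μg/mL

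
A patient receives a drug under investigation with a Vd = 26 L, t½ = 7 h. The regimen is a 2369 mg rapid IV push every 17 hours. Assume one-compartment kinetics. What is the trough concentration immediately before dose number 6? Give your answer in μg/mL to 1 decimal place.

f = (1/2)^(τ/t½) = (1/2)^(17/7) ≈ 0.1857.
C₀ = D/Vd = 2369/26 ≈ 91.115 μg/mL.
Before the 6th dose, 5 doses have been given. Superposition: Cmin = C₀·(f + f² + … + f^5).
≈ 91.115 × (0.1857 + 0.0345 + 0.0064 + 0.0012 + 0.0002) ≈ 91.115 × 0.2280 ≈ 20.774 μg/mL.

20.8 μg/mL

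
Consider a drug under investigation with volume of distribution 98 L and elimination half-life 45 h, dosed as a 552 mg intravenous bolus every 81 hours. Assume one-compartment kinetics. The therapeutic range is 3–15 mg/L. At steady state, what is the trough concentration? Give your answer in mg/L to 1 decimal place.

2.3 mg/L

τ/t½ = 81/45 ≈ 1.8, so fraction remaining f = (1/2)^(81/45) ≈ 0.2872.
Each bolus raises the concentration by D/Vd = 552/98 ≈ 5.633 mg/L.
Steady-state trough Cmin,ss = C₀·f/(1−f) ≈ 5.633 × 0.2872/0.7128 ≈ 2.270 mg/L.
Trough 2.3 mg/L vs MEC 3 mg/L: subtherapeutic.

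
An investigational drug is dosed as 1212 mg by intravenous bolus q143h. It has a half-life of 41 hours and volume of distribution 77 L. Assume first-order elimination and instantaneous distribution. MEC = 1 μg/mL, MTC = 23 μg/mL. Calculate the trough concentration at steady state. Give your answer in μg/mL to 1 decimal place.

k = ln2/t½ = ln2/41 ≈ 0.016906 h⁻¹; fraction remaining f = e^(−kτ) = e^(−0.016906×143) ≈ 0.0891.
Single-dose peak C₀ = D/Vd = 1212/77 ≈ 15.740 μg/mL.
Steady-state trough Cmin,ss = C₀·f/(1−f) ≈ 15.740 × 0.0891/0.9109 ≈ 1.540 μg/mL.
Trough 1.5 μg/mL vs MEC 1 μg/mL: adequate.

1.5 μg/mL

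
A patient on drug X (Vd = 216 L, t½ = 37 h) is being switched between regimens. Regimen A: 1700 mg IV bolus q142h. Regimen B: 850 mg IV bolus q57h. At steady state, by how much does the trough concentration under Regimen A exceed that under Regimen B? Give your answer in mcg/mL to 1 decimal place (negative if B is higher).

-1.5 mcg/mL

Regimen A: f = (1/2)^(142/37) ≈ 0.0699; Cmin,ss = (1700/216)·f/(1−f) ≈ 0.591 mcg/mL.
Regimen B: f = (1/2)^(57/37) ≈ 0.3438; Cmin,ss = (850/216)·f/(1−f) ≈ 2.062 mcg/mL.
Difference ≈ 0.591 − 2.062 ≈ -1.471 mcg/mL.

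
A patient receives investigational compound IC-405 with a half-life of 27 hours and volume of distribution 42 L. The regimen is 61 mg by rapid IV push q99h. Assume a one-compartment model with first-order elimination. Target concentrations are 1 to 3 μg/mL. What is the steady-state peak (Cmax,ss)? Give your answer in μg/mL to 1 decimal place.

1.6 μg/mL

k = ln2/t½ = ln2/27 ≈ 0.025672 h⁻¹; fraction remaining f = e^(−kτ) = e^(−0.025672×99) ≈ 0.0787.
At steady state, accumulation factor R = 1/(1 − e^(−kτ)) ≈ 1.0854.
Single-dose peak C₀ = D/Vd = 61/42 ≈ 1.452 μg/mL.
Steady-state peak Cmax,ss = C₀·R ≈ 1.452 × 1.0854 ≈ 1.576 μg/mL.
Peak 1.6 μg/mL vs MTC 3 μg/mL: below toxic threshold.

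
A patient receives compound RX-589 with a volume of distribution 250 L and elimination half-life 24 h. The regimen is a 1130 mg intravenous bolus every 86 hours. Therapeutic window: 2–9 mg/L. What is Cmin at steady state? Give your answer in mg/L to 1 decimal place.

k = ln2/t½ = ln2/24 ≈ 0.028881 h⁻¹; fraction remaining f = e^(−kτ) = e^(−0.028881×86) ≈ 0.0834.
At steady state, accumulation factor R = 1/(1 − e^(−kτ)) ≈ 1.0910.
Single-dose peak C₀ = D/Vd = 1130/250 ≈ 4.520 mg/L.
Cmax,ss = C₀/(1 − f) ≈ 4.520/0.9166 ≈ 4.931 mg/L.
Steady-state trough Cmin,ss = Cmax,ss·f ≈ 4.931 × 0.0834 ≈ 0.411 mg/L.
Trough 0.4 mg/L vs MEC 2 mg/L: subtherapeutic.

0.4 mg/L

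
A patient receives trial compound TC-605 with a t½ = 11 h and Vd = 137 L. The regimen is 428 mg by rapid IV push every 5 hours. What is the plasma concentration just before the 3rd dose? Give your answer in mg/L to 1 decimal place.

3.9 mg/L

f = (1/2)^(τ/t½) = (1/2)^(5/11) ≈ 0.7297.
C₀ = D/Vd = 428/137 ≈ 3.124 mg/L.
Before the 3rd dose, 2 doses have been given. Superposition: Cmin = C₀·(f + f²).
≈ 3.124 × (0.7297 + 0.5325) ≈ 3.124 × 1.2622 ≈ 3.943 mg/L.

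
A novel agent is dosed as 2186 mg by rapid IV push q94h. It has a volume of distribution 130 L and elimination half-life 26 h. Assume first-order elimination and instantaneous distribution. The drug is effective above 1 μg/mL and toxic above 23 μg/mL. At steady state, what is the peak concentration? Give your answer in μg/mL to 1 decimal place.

18.3 μg/mL

Over one 94-h interval, 94/26 ≈ 3.6154 half-lives elapse, leaving f ≈ 0.0816 of each dose.
Accumulation ratio R = 1/(1 − f) ≈ 1/0.9184 ≈ 1.0889.
Single-dose peak C₀ = D/Vd = 2186/130 ≈ 16.815 μg/mL.
Steady-state peak Cmax,ss = C₀·R ≈ 16.815 × 1.0889 ≈ 18.310 μg/mL.
Peak 18.3 μg/mL vs MTC 23 μg/mL: below toxic threshold.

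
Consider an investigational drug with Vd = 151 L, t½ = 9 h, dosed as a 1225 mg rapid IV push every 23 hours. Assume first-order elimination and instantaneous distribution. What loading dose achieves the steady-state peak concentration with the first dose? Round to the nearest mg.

1476 mg

f = (1/2)^(23/9) ≈ 0.170099; accumulation ratio R = 1/(1−f) ≈ 1.20496.
Loading dose to hit Cmax,ss on first dose: D_load = D_maint·R ≈ 1225 × 1.20496 ≈ 1476.08 mg.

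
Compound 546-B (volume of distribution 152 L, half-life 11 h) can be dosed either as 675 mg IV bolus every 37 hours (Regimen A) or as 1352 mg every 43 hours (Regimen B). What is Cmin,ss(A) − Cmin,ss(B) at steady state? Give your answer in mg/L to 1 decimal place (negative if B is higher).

-0.2 mg/L

Regimen A: f = (1/2)^(37/11) ≈ 0.0972; Cmin,ss = (675/152)·f/(1−f) ≈ 0.478 mg/L.
Regimen B: f = (1/2)^(43/11) ≈ 0.0666; Cmin,ss = (1352/152)·f/(1−f) ≈ 0.635 mg/L.
Difference ≈ 0.478 − 0.635 ≈ -0.157 mg/L.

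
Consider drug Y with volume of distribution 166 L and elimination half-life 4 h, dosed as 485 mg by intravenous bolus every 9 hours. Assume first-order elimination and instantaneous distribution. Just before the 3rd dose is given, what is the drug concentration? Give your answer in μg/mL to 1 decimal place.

f = (1/2)^(τ/t½) = (1/2)^(9/4) ≈ 0.2102.
C₀ = D/Vd = 485/166 ≈ 2.922 μg/mL.
Before the 3rd dose, 2 doses have been given. Superposition: Cmin = C₀·(f + f²).
≈ 2.922 × (0.2102 + 0.0442) ≈ 2.922 × 0.2544 ≈ 0.743 μg/mL.

0.7 μg/mL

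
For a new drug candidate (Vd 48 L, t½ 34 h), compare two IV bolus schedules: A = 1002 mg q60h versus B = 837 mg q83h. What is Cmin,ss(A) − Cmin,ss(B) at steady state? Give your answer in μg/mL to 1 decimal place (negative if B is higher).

4.8 μg/mL

Regimen A: f = (1/2)^(60/34) ≈ 0.2943; Cmin,ss = (1002/48)·f/(1−f) ≈ 8.706 μg/mL.
Regimen B: f = (1/2)^(83/34) ≈ 0.1841; Cmin,ss = (837/48)·f/(1−f) ≈ 3.935 μg/mL.
Difference ≈ 8.706 − 3.935 ≈ 4.771 μg/mL.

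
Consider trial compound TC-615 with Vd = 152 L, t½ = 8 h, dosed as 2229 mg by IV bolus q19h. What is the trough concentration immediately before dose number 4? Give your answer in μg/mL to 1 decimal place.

3.5 μg/mL

f = (1/2)^(τ/t½) = (1/2)^(19/8) ≈ 0.1928.
C₀ = D/Vd = 2229/152 ≈ 14.664 μg/mL.
Before the 4th dose, 3 doses have been given. Superposition: Cmin = C₀·(f + f² + … + f^3).
≈ 14.664 × (0.1928 + 0.0372 + 0.0072) ≈ 14.664 × 0.2372 ≈ 3.478 μg/mL.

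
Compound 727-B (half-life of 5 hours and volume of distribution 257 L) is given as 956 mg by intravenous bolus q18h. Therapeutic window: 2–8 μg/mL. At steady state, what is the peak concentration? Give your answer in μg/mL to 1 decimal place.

τ/t½ = 18/5 ≈ 3.6, so fraction remaining f = (1/2)^(18/5) ≈ 0.0825.
At steady state, accumulation factor R = 1/(1 − e^(−kτ)) ≈ 1.0899.
Each bolus raises the concentration by D/Vd = 956/257 ≈ 3.720 μg/mL.
Steady-state peak Cmax,ss = C₀·R ≈ 3.720 × 1.0899 ≈ 4.054 μg/mL.
Peak 4.1 μg/mL vs MTC 8 μg/mL: below toxic threshold.

4.1 μg/mL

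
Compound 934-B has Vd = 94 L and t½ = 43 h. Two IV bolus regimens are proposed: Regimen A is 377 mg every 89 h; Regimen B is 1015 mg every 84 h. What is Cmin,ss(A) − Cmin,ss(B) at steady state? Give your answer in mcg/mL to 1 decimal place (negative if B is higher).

Regimen A: f = (1/2)^(89/43) ≈ 0.2382; Cmin,ss = (377/94)·f/(1−f) ≈ 1.254 mcg/mL.
Regimen B: f = (1/2)^(84/43) ≈ 0.2582; Cmin,ss = (1015/94)·f/(1−f) ≈ 3.758 mcg/mL.
Difference ≈ 1.254 − 3.758 ≈ -2.504 mcg/mL.

-2.5 mcg/mL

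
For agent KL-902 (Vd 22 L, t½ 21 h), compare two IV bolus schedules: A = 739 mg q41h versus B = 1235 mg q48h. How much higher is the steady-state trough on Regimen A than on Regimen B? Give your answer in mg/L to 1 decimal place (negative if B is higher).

-2.8 mg/L

Regimen A: f = (1/2)^(41/21) ≈ 0.2584; Cmin,ss = (739/22)·f/(1−f) ≈ 11.704 mg/L.
Regimen B: f = (1/2)^(48/21) ≈ 0.2051; Cmin,ss = (1235/22)·f/(1−f) ≈ 14.484 mg/L.
Difference ≈ 11.704 − 14.484 ≈ -2.780 mg/L.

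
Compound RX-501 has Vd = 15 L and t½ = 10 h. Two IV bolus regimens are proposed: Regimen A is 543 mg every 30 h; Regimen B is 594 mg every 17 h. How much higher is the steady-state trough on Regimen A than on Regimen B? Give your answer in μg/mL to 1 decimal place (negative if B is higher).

Regimen A: f = (1/2)^(30/10) ≈ 0.1250; Cmin,ss = (543/15)·f/(1−f) ≈ 5.171 μg/mL.
Regimen B: f = (1/2)^(17/10) ≈ 0.3078; Cmin,ss = (594/15)·f/(1−f) ≈ 17.609 μg/mL.
Difference ≈ 5.171 − 17.609 ≈ -12.438 μg/mL.

-12.4 μg/mL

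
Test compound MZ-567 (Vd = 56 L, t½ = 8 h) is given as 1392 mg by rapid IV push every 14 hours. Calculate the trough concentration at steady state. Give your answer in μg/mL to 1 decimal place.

10.5 μg/mL

τ/t½ = 14/8 ≈ 1.75, so fraction remaining f = (1/2)^(14/8) ≈ 0.2973.
Accumulation ratio R = 1/(1 − f) ≈ 1/0.7027 ≈ 1.4231.
Each bolus raises the concentration by D/Vd = 1392/56 ≈ 24.857 μg/mL.
Cmax,ss = C₀/(1 − f) ≈ 24.857/0.7027 ≈ 35.374 μg/mL.
Steady-state trough Cmin,ss = Cmax,ss·f ≈ 35.374 × 0.2973 ≈ 10.517 μg/mL.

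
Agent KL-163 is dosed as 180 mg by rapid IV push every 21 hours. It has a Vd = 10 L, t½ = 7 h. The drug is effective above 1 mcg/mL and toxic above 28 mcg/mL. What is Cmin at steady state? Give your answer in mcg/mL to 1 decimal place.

The dosing interval is 3 half-lives, so f = 2^(−3) = 0.125.
At steady state, R = 1/(1 − 0.125) = 8/7.
Single-dose peak C₀ = D/Vd = 180/10 = 18 mcg/mL.
Steady-state peak Cmax,ss = C₀·R = 18 × 8/7 ≈ 20.571 mcg/mL.
Steady-state trough Cmin,ss = Cmax,ss·f ≈ 20.571 × 0.125 ≈ 2.571 mcg/mL.
Trough 2.6 mcg/mL vs MEC 1 mcg/mL: adequate.

2.6 mcg/mL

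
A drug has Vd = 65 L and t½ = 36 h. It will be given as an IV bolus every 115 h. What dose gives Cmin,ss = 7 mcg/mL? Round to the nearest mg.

3710 mg

τ/t½ = 115/36 ≈ 3.1944, so f = (1/2)^(115/36) ≈ 0.109239.
Cmin,ss = (D/Vd)·f/(1−f), so D = Cmin,ss·Vd·(1−f)/f.
D = 7 × 65 × (1−f)/f ≈ 7 × 65 × 8.15424 ≈ 3710.18 mg.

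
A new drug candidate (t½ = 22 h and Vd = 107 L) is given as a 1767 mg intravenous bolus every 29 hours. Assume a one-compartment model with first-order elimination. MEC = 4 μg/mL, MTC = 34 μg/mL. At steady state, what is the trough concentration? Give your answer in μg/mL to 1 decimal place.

k = ln2/t½ = ln2/22 ≈ 0.031507 h⁻¹; fraction remaining f = e^(−kτ) = e^(−0.031507×29) ≈ 0.4010.
Each bolus raises the concentration by D/Vd = 1767/107 ≈ 16.514 μg/mL.
Steady-state trough Cmin,ss = C₀·f/(1−f) ≈ 16.514 × 0.4010/0.5990 ≈ 11.055 μg/mL.
Trough 11.1 μg/mL vs MEC 4 μg/mL: adequate.

11.1 μg/mL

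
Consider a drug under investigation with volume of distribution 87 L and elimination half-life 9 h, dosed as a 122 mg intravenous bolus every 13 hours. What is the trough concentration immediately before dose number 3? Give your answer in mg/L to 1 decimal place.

0.7 mg/L

f = (1/2)^(τ/t½) = (1/2)^(13/9) ≈ 0.3674.
C₀ = D/Vd = 122/87 ≈ 1.402 mg/L.
Before the 3rd dose, 2 doses have been given. Superposition: Cmin = C₀·(f + f²).
≈ 1.402 × (0.3674 + 0.1350) ≈ 1.402 × 0.5024 ≈ 0.704 mg/L.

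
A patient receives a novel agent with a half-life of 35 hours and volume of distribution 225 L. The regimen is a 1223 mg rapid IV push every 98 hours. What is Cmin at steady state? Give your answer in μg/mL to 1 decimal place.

0.9 μg/mL

k = ln2/t½ = ln2/35 ≈ 0.019804 h⁻¹; fraction remaining f = e^(−kτ) = e^(−0.019804×98) ≈ 0.1436.
Accumulation ratio R = 1/(1 − f) ≈ 1/0.8564 ≈ 1.1677.
Each bolus raises the concentration by D/Vd = 1223/225 ≈ 5.436 μg/mL.
Cmax,ss = C₀/(1 − f) ≈ 5.436/0.8564 ≈ 6.348 μg/mL.
Steady-state trough Cmin,ss = Cmax,ss·f ≈ 6.348 × 0.1436 ≈ 0.912 μg/mL.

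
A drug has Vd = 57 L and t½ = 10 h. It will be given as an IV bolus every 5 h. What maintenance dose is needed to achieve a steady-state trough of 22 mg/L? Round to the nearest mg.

τ/t½ = 5/10 ≈ 0.5, so f = (1/2)^(5/10) ≈ 0.707107.
Cmin,ss = (D/Vd)·f/(1−f), so D = Cmin,ss·Vd·(1−f)/f.
D = 22 × 57 × (1−f)/f ≈ 22 × 57 × 0.41421 ≈ 519.42 mg.

519 mg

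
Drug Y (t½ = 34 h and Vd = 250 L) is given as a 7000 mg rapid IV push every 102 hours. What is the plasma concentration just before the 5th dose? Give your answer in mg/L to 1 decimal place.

4.0 mg/L

f = (1/2)^(τ/t½) = (1/2)^(102/34) ≈ 0.1250.
C₀ = D/Vd = 7000/250 ≈ 28.000 mg/L.
Before the 5th dose, 4 doses have been given. Superposition: Cmin = C₀·(f + f² + … + f^4).
≈ 28.000 × (0.1250 + 0.0156 + 0.0020 + 0.0002) ≈ 28.000 × 0.1428 ≈ 3.998 mg/L.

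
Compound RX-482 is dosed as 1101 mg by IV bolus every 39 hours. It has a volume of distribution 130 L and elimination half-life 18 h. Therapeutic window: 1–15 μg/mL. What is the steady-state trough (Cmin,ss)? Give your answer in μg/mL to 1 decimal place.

Over one 39-h interval, 39/18 ≈ 2.1667 half-lives elapse, leaving f ≈ 0.2227 of each dose.
At steady state, accumulation factor R = 1/(1 − e^(−kτ)) ≈ 1.2865.
Each bolus raises the concentration by D/Vd = 1101/130 ≈ 8.469 μg/mL.
Cmax,ss = C₀/(1 − f) ≈ 8.469/0.7773 ≈ 10.895 μg/mL.
Steady-state trough Cmin,ss = Cmax,ss·f ≈ 10.895 × 0.2227 ≈ 2.426 μg/mL.
Trough 2.4 μg/mL vs MEC 1 μg/mL: adequate.

2.4 μg/mL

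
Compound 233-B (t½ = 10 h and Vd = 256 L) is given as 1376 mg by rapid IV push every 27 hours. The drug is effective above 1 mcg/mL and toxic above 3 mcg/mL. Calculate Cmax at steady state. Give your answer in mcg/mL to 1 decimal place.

k = ln2/t½ = ln2/10 ≈ 0.069315 h⁻¹; fraction remaining f = e^(−kτ) = e^(−0.069315×27) ≈ 0.1539.
At steady state, accumulation factor R = 1/(1 − e^(−kτ)) ≈ 1.1819.
Single-dose peak C₀ = D/Vd = 1376/256 ≈ 5.375 mcg/mL.
Cmax,ss = C₀/(1 − f) ≈ 5.375/0.8461 ≈ 6.353 mcg/mL.
Peak 6.4 mcg/mL vs MTC 3 mcg/mL: exceeds toxic threshold.

6.4 mcg/mL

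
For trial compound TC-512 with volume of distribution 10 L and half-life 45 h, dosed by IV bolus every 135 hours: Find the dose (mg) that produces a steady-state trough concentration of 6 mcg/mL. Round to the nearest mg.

420 mg

τ/t½ = 135/45 ≈ 3, so f = (1/2)^(135/45) ≈ 0.125000.
Cmin,ss = (D/Vd)·f/(1−f), so D = Cmin,ss·Vd·(1−f)/f.
D = 6 × 10 × (1−f)/f ≈ 6 × 10 × 7.00000 ≈ 420.00 mg.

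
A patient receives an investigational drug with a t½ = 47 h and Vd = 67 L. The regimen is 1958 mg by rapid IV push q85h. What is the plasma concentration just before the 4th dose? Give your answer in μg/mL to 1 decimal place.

f = (1/2)^(τ/t½) = (1/2)^(85/47) ≈ 0.2855.
C₀ = D/Vd = 1958/67 ≈ 29.224 μg/mL.
Before the 4th dose, 3 doses have been given. Superposition: Cmin = C₀·(f + f² + … + f^3).
≈ 29.224 × (0.2855 + 0.0815 + 0.0233) ≈ 29.224 × 0.3903 ≈ 11.406 μg/mL.

11.4 μg/mL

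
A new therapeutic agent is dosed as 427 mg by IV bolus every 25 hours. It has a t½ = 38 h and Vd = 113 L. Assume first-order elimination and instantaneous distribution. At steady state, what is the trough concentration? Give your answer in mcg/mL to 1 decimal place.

τ/t½ = 25/38 ≈ 0.65789, so fraction remaining f = (1/2)^(25/38) ≈ 0.6338.
Accumulation ratio R = 1/(1 − f) ≈ 1/0.3662 ≈ 2.7307.
Single-dose peak C₀ = D/Vd = 427/113 ≈ 3.779 mcg/mL.
Cmax,ss = C₀/(1 − f) ≈ 3.779/0.3662 ≈ 10.319 mcg/mL.
Steady-state trough Cmin,ss = Cmax,ss·f ≈ 10.319 × 0.6338 ≈ 6.540 mcg/mL.

6.5 mcg/mL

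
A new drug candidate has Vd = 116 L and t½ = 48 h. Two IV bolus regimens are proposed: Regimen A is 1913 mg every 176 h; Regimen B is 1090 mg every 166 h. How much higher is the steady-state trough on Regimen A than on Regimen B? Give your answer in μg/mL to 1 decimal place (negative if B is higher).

Regimen A: f = (1/2)^(176/48) ≈ 0.0787; Cmin,ss = (1913/116)·f/(1−f) ≈ 1.409 μg/mL.
Regimen B: f = (1/2)^(166/48) ≈ 0.0910; Cmin,ss = (1090/116)·f/(1−f) ≈ 0.941 μg/mL.
Difference ≈ 1.409 − 0.941 ≈ 0.468 μg/mL.

0.5 μg/mL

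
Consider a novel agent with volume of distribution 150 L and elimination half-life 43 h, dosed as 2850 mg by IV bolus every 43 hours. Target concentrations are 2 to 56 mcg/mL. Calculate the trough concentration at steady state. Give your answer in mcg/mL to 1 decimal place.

The dosing interval is 1 half-life, so f = 2^(−1) = 0.5.
At steady state, R = 1/(1 − 0.5) = 2/1.
Single-dose peak C₀ = D/Vd = 2850/150 = 19 mcg/mL.
Steady-state peak Cmax,ss = C₀·R = 19 × 2/1 ≈ 38.000 mcg/mL.
Steady-state trough Cmin,ss = Cmax,ss·f ≈ 38.000 × 0.5 ≈ 19.000 mcg/mL.
Trough 19.0 mcg/mL vs MEC 2 mcg/mL: adequate.

19.0 mcg/mL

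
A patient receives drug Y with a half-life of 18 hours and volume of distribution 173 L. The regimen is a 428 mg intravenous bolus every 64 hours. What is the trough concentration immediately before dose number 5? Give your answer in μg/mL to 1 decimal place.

f = (1/2)^(τ/t½) = (1/2)^(64/18) ≈ 0.0850.
C₀ = D/Vd = 428/173 ≈ 2.474 μg/mL.
Before the 5th dose, 4 doses have been given. Superposition: Cmin = C₀·(f + f² + … + f^4).
≈ 2.474 × (0.0850 + 0.0072 + 0.0006 + 0.0001) ≈ 2.474 × 0.0929 ≈ 0.230 μg/mL.

0.2 μg/mL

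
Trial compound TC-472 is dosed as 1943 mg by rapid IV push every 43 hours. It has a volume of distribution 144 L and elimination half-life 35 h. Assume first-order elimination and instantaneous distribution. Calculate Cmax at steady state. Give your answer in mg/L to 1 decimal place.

23.5 mg/L

k = ln2/t½ = ln2/35 ≈ 0.019804 h⁻¹; fraction remaining f = e^(−kτ) = e^(−0.019804×43) ≈ 0.4267.
Accumulation ratio R = 1/(1 − f) ≈ 1/0.5733 ≈ 1.7443.
Single-dose peak C₀ = D/Vd = 1943/144 ≈ 13.493 mg/L.
Steady-state peak Cmax,ss = C₀·R ≈ 13.493 × 1.7443 ≈ 23.536 mg/L.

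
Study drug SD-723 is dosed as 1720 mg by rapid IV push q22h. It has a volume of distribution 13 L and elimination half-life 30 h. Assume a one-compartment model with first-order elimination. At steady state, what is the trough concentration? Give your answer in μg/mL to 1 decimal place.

199.7 μg/mL

Over one 22-h interval, 22/30 ≈ 0.73333 half-lives elapse, leaving f ≈ 0.6015 of each dose.
Accumulation ratio R = 1/(1 − f) ≈ 1/0.3985 ≈ 2.5094.
Single-dose peak C₀ = D/Vd = 1720/13 ≈ 132.308 μg/mL.
Steady-state peak Cmax,ss = C₀·R ≈ 132.308 × 2.5094 ≈ 332.014 μg/mL.
Steady-state trough Cmin,ss = Cmax,ss·f ≈ 332.014 × 0.6015 ≈ 199.706 μg/mL.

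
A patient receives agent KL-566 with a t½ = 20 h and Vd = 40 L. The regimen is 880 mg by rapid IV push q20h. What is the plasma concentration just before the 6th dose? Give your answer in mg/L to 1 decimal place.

21.3 mg/L

f = (1/2)^(τ/t½) = (1/2)^(20/20) ≈ 0.5000.
C₀ = D/Vd = 880/40 ≈ 22.000 mg/L.
Before the 6th dose, 5 doses have been given. Superposition: Cmin = C₀·(f + f² + … + f^5).
≈ 22.000 × (0.5000 + 0.2500 + 0.1250 + 0.0625 + 0.0313) ≈ 22.000 × 0.9688 ≈ 21.314 mg/L.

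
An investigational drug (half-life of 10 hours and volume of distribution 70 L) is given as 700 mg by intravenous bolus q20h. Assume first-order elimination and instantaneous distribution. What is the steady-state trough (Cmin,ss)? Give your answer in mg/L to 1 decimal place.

The dosing interval is 2 half-lives, so f = 2^(−2) = 0.25.
At steady state, R = 1/(1 − 0.25) = 4/3.
Single-dose peak C₀ = D/Vd = 700/70 = 10 mg/L.
Steady-state peak Cmax,ss = C₀·R = 10 × 4/3 ≈ 13.333 mg/L.
Steady-state trough Cmin,ss = Cmax,ss·f ≈ 13.333 × 0.25 ≈ 3.333 mg/L.

3.3 mg/L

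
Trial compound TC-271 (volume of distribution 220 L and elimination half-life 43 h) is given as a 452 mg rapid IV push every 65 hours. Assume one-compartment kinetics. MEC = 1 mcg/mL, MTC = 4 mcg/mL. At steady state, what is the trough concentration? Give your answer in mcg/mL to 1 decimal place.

τ/t½ = 65/43 ≈ 1.5116, so fraction remaining f = (1/2)^(65/43) ≈ 0.3507.
Accumulation ratio R = 1/(1 − f) ≈ 1/0.6493 ≈ 1.5401.
Single-dose peak C₀ = D/Vd = 452/220 ≈ 2.055 mcg/mL.
Cmax,ss = C₀/(1 − f) ≈ 2.055/0.6493 ≈ 3.165 mcg/mL.
Steady-state trough Cmin,ss = Cmax,ss·f ≈ 3.165 × 0.3507 ≈ 1.110 mcg/mL.
Trough 1.1 mcg/mL vs MEC 1 mcg/mL: adequate.

1.1 mcg/mL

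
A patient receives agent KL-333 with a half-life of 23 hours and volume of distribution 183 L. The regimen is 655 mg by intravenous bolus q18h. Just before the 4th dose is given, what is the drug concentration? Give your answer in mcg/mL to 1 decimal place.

4.0 mcg/mL

f = (1/2)^(τ/t½) = (1/2)^(18/23) ≈ 0.5813.
C₀ = D/Vd = 655/183 ≈ 3.579 mcg/mL.
Before the 4th dose, 3 doses have been given. Superposition: Cmin = C₀·(f + f² + … + f^3).
≈ 3.579 × (0.5813 + 0.3379 + 0.1964) ≈ 3.579 × 1.1156 ≈ 3.993 mcg/mL.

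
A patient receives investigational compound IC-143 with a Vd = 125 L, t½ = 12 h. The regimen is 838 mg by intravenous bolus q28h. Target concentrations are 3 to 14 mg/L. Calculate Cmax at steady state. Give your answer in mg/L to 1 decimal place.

k = ln2/t½ = ln2/12 ≈ 0.057762 h⁻¹; fraction remaining f = e^(−kτ) = e^(−0.057762×28) ≈ 0.1984.
At steady state, accumulation factor R = 1/(1 − e^(−kτ)) ≈ 1.2475.
Each bolus raises the concentration by D/Vd = 838/125 ≈ 6.704 mg/L.
Steady-state peak Cmax,ss = C₀·R ≈ 6.704 × 1.2475 ≈ 8.363 mg/L.
Peak 8.4 mg/L vs MTC 14 mg/L: below toxic threshold.

8.4 mg/L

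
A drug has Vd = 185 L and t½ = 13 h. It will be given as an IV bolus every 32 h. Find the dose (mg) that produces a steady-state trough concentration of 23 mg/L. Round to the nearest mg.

19182 mg

τ/t½ = 32/13 ≈ 2.4615, so f = (1/2)^(32/13) ≈ 0.181553.
Cmin,ss = (D/Vd)·f/(1−f), so D = Cmin,ss·Vd·(1−f)/f.
D = 23 × 185 × (1−f)/f ≈ 23 × 185 × 4.50803 ≈ 19181.67 mg.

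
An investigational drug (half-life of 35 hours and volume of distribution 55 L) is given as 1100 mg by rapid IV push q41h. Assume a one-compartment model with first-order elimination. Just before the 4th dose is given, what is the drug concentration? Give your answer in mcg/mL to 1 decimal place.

f = (1/2)^(τ/t½) = (1/2)^(41/35) ≈ 0.4440.
C₀ = D/Vd = 1100/55 ≈ 20.000 mcg/mL.
Before the 4th dose, 3 doses have been given. Superposition: Cmin = C₀·(f + f² + … + f^3).
≈ 20.000 × (0.4440 + 0.1971 + 0.0875) ≈ 20.000 × 0.7286 ≈ 14.572 mcg/mL.

14.6 mcg/mL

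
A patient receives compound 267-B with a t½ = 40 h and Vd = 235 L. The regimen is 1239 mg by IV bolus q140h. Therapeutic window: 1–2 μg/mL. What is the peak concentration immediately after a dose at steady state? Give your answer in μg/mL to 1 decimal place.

5.8 μg/mL

τ/t½ = 140/40 ≈ 3.5, so fraction remaining f = (1/2)^(140/40) ≈ 0.0884.
At steady state, accumulation factor R = 1/(1 − e^(−kτ)) ≈ 1.0970.
Single-dose peak C₀ = D/Vd = 1239/235 ≈ 5.272 μg/mL.
Steady-state peak Cmax,ss = C₀·R ≈ 5.272 × 1.0970 ≈ 5.783 μg/mL.
Peak 5.8 μg/mL vs MTC 2 μg/mL: exceeds toxic threshold.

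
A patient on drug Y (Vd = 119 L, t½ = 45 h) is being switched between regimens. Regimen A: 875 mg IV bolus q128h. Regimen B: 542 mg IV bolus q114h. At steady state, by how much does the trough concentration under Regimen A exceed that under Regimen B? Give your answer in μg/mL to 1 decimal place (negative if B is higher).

Regimen A: f = (1/2)^(128/45) ≈ 0.1392; Cmin,ss = (875/119)·f/(1−f) ≈ 1.189 μg/mL.
Regimen B: f = (1/2)^(114/45) ≈ 0.1727; Cmin,ss = (542/119)·f/(1−f) ≈ 0.951 μg/mL.
Difference ≈ 1.189 − 0.951 ≈ 0.238 μg/mL.

0.2 μg/mL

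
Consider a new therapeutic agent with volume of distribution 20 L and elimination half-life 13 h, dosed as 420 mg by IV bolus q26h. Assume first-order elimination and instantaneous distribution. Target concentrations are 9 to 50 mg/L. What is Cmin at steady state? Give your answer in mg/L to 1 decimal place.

The dosing interval is 2 half-lives, so f = 2^(−2) = 0.25.
At steady state, R = 1/(1 − 0.25) = 4/3.
Single-dose peak C₀ = D/Vd = 420/20 = 21 mg/L.
Steady-state peak Cmax,ss = C₀·R = 21 × 4/3 ≈ 28.000 mg/L.
Steady-state trough Cmin,ss = Cmax,ss·f ≈ 28.000 × 0.25 ≈ 7.000 mg/L.
Trough 7.0 mg/L vs MEC 9 mg/L: subtherapeutic.

7.0 mg/L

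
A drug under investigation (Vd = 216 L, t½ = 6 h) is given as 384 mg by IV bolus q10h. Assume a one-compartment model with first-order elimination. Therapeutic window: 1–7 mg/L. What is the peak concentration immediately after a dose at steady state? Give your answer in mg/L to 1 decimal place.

2.6 mg/L

Over one 10-h interval, 10/6 ≈ 1.6667 half-lives elapse, leaving f ≈ 0.3150 of each dose.
At steady state, accumulation factor R = 1/(1 − e^(−kτ)) ≈ 1.4599.
Each bolus raises the concentration by D/Vd = 384/216 ≈ 1.778 mg/L.
Steady-state peak Cmax,ss = C₀·R ≈ 1.778 × 1.4599 ≈ 2.596 mg/L.
Peak 2.6 mg/L vs MTC 7 mg/L: below toxic threshold.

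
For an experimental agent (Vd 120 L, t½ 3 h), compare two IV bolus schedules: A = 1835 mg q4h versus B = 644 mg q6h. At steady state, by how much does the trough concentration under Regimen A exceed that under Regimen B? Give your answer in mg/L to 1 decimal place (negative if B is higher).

Regimen A: f = (1/2)^(4/3) ≈ 0.3969; Cmin,ss = (1835/120)·f/(1−f) ≈ 10.063 mg/L.
Regimen B: f = (1/2)^(6/3) ≈ 0.2500; Cmin,ss = (644/120)·f/(1−f) ≈ 1.789 mg/L.
Difference ≈ 10.063 − 1.789 ≈ 8.274 mg/L.

8.3 mg/L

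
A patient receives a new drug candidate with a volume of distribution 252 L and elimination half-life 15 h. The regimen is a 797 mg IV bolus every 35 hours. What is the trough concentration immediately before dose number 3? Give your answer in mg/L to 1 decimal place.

0.8 mg/L

f = (1/2)^(τ/t½) = (1/2)^(35/15) ≈ 0.1984.
C₀ = D/Vd = 797/252 ≈ 3.163 mg/L.
Before the 3rd dose, 2 doses have been given. Superposition: Cmin = C₀·(f + f²).
≈ 3.163 × (0.1984 + 0.0394) ≈ 3.163 × 0.2378 ≈ 0.752 mg/L.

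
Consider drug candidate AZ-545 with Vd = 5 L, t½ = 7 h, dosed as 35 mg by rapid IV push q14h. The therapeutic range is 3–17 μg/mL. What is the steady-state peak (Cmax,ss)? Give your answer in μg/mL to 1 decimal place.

τ = 14 h = 2 half-lives, so f = (1/2)^2 = 0.25.
Accumulation ratio R = 1/(1 − f) = 1/0.75 = 4/3.
Single-dose peak C₀ = D/Vd = 35/5 = 7 μg/mL.
Steady-state peak Cmax,ss = C₀·R = 7 × 4/3 ≈ 9.333 μg/mL.
Peak 9.3 μg/mL vs MTC 17 μg/mL: below toxic threshold.

9.3 μg/mL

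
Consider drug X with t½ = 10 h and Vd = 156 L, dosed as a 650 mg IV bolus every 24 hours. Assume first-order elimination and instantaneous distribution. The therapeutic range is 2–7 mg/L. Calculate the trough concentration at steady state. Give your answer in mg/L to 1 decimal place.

τ/t½ = 24/10 ≈ 2.4, so fraction remaining f = (1/2)^(24/10) ≈ 0.1895.
Each bolus raises the concentration by D/Vd = 650/156 ≈ 4.167 mg/L.
Steady-state trough Cmin,ss = C₀·f/(1−f) ≈ 4.167 × 0.1895/0.8105 ≈ 0.974 mg/L.
Trough 1.0 mg/L vs MEC 2 mg/L: subtherapeutic.

1.0 mg/L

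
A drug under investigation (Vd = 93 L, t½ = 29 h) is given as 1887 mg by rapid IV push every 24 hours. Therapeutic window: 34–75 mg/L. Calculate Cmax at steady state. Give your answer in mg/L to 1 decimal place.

46.5 mg/L

Over one 24-h interval, 24/29 ≈ 0.82759 half-lives elapse, leaving f ≈ 0.5635 of each dose.
At steady state, accumulation factor R = 1/(1 − e^(−kτ)) ≈ 2.2910.
Single-dose peak C₀ = D/Vd = 1887/93 ≈ 20.290 mg/L.
Steady-state peak Cmax,ss = C₀·R ≈ 20.290 × 2.2910 ≈ 46.484 mg/L.
Peak 46.5 mg/L vs MTC 75 mg/L: below toxic threshold.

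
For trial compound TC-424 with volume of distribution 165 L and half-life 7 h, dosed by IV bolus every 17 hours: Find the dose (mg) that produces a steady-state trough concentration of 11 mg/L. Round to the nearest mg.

7956 mg

τ/t½ = 17/7 ≈ 2.4286, so f = (1/2)^(17/7) ≈ 0.185749.
Cmin,ss = (D/Vd)·f/(1−f), so D = Cmin,ss·Vd·(1−f)/f.
D = 11 × 165 × (1−f)/f ≈ 11 × 165 × 4.38361 ≈ 7956.25 mg.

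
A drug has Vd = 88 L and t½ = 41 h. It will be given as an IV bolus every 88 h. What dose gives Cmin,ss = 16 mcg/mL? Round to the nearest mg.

τ/t½ = 88/41 ≈ 2.1463, so f = (1/2)^(88/41) ≈ 0.225885.
Cmin,ss = (D/Vd)·f/(1−f), so D = Cmin,ss·Vd·(1−f)/f.
D = 16 × 88 × (1−f)/f ≈ 16 × 88 × 3.42703 ≈ 4825.26 mg.

4825 mg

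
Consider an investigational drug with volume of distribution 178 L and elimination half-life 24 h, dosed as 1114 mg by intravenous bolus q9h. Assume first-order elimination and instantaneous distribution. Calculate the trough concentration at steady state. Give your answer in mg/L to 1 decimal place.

k = ln2/t½ = ln2/24 ≈ 0.028881 h⁻¹; fraction remaining f = e^(−kτ) = e^(−0.028881×9) ≈ 0.7711.
Accumulation ratio R = 1/(1 − f) ≈ 1/0.2289 ≈ 4.3687.
Single-dose peak C₀ = D/Vd = 1114/178 ≈ 6.258 mg/L.
Cmax,ss = C₀/(1 − f) ≈ 6.258/0.2289 ≈ 27.339 mg/L.
One interval later, Cmin,ss = Cmax,ss·e^(−kτ) ≈ 27.339 × 0.7711 ≈ 21.081 mg/L.

21.1 mg/L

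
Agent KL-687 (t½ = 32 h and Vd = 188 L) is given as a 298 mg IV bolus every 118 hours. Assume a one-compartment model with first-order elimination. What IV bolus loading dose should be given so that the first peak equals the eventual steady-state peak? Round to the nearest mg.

323 mg

f = (1/2)^(118/32) ≈ 0.077616; accumulation ratio R = 1/(1−f) ≈ 1.08415.
Loading dose to hit Cmax,ss on first dose: D_load = D_maint·R ≈ 298 × 1.08415 ≈ 323.08 mg.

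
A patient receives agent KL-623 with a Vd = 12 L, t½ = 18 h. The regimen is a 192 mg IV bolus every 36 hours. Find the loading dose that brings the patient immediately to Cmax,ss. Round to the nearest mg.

256 mg

f = (1/2)^(36/18) ≈ 0.250000; accumulation ratio R = 1/(1−f) ≈ 1.33333.
Loading dose to hit Cmax,ss on first dose: D_load = D_maint·R ≈ 192 × 1.33333 ≈ 256.00 mg.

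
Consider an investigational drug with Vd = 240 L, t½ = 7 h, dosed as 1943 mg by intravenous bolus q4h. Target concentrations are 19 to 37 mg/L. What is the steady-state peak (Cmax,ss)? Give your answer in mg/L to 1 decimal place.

24.8 mg/L

Over one 4-h interval, 4/7 ≈ 0.57143 half-lives elapse, leaving f ≈ 0.6730 of each dose.
At steady state, accumulation factor R = 1/(1 − e^(−kτ)) ≈ 3.0581.
Single-dose peak C₀ = D/Vd = 1943/240 ≈ 8.096 mg/L.
Steady-state peak Cmax,ss = C₀·R ≈ 8.096 × 3.0581 ≈ 24.758 mg/L.
Peak 24.8 mg/L vs MTC 37 mg/L: below toxic threshold.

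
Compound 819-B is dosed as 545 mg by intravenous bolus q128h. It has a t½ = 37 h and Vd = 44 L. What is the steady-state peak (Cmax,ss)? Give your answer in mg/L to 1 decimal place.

Over one 128-h interval, 128/37 ≈ 3.4595 half-lives elapse, leaving f ≈ 0.0909 of each dose.
At steady state, accumulation factor R = 1/(1 − e^(−kτ)) ≈ 1.1000.
Single-dose peak C₀ = D/Vd = 545/44 ≈ 12.386 mg/L.
Steady-state peak Cmax,ss = C₀·R ≈ 12.386 × 1.1000 ≈ 13.625 mg/L.

13.6 mg/L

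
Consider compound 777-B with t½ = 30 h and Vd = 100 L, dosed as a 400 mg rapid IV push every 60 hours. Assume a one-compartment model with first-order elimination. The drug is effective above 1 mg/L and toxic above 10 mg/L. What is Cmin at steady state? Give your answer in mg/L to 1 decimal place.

τ = 60 h = 2 half-lives, so f = (1/2)^2 = 0.25.
At steady state, R = 1/(1 − 0.25) = 4/3.
Single-dose peak C₀ = D/Vd = 400/100 = 4 mg/L.
Steady-state peak Cmax,ss = C₀·R = 4 × 4/3 ≈ 5.333 mg/L.
Steady-state trough Cmin,ss = Cmax,ss·f ≈ 5.333 × 0.25 ≈ 1.333 mg/L.
Trough 1.3 mg/L vs MEC 1 mg/L: adequate.

1.3 mg/L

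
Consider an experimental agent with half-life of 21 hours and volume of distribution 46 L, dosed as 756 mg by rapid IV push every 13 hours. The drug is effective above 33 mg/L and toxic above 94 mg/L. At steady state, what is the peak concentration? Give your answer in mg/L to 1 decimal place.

k = ln2/t½ = ln2/21 ≈ 0.033007 h⁻¹; fraction remaining f = e^(−kτ) = e^(−0.033007×13) ≈ 0.6511.
Accumulation ratio R = 1/(1 − f) ≈ 1/0.3489 ≈ 2.8662.
Each bolus raises the concentration by D/Vd = 756/46 ≈ 16.435 mg/L.
Cmax,ss = C₀/(1 − f) ≈ 16.435/0.3489 ≈ 47.105 mg/L.
Peak 47.1 mg/L vs MTC 94 mg/L: below toxic threshold.

47.1 mg/L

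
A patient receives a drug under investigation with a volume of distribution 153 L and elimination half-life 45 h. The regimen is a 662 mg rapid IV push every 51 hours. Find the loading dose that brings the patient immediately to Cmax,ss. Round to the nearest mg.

f = (1/2)^(51/45) ≈ 0.455861; accumulation ratio R = 1/(1−f) ≈ 1.83777.
Loading dose to hit Cmax,ss on first dose: D_load = D_maint·R ≈ 662 × 1.83777 ≈ 1216.60 mg.

1217 mg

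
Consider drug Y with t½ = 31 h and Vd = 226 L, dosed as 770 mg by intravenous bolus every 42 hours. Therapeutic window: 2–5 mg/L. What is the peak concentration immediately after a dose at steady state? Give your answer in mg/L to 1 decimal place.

Over one 42-h interval, 42/31 ≈ 1.3548 half-lives elapse, leaving f ≈ 0.3910 of each dose.
At steady state, accumulation factor R = 1/(1 − e^(−kτ)) ≈ 1.6420.
Each bolus raises the concentration by D/Vd = 770/226 ≈ 3.407 mg/L.
Steady-state peak Cmax,ss = C₀·R ≈ 3.407 × 1.6420 ≈ 5.594 mg/L.
Peak 5.6 mg/L vs MTC 5 mg/L: exceeds toxic threshold.

5.6 mg/L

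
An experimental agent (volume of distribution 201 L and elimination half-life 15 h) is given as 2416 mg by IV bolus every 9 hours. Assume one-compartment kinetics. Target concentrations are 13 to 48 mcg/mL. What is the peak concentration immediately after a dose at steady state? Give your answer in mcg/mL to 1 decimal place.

35.3 mcg/mL

k = ln2/t½ = ln2/15 ≈ 0.046210 h⁻¹; fraction remaining f = e^(−kτ) = e^(−0.046210×9) ≈ 0.6598.
At steady state, accumulation factor R = 1/(1 − e^(−kτ)) ≈ 2.9394.
Each bolus raises the concentration by D/Vd = 2416/201 ≈ 12.020 mcg/mL.
Steady-state peak Cmax,ss = C₀·R ≈ 12.020 × 2.9394 ≈ 35.332 mcg/mL.
Peak 35.3 mcg/mL vs MTC 48 mcg/mL: below toxic threshold.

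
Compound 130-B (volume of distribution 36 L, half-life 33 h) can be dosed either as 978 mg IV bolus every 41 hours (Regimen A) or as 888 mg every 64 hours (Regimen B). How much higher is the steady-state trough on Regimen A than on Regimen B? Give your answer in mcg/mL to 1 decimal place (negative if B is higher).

11.2 mcg/mL

Regimen A: f = (1/2)^(41/33) ≈ 0.4227; Cmin,ss = (978/36)·f/(1−f) ≈ 19.891 mcg/mL.
Regimen B: f = (1/2)^(64/33) ≈ 0.2607; Cmin,ss = (888/36)·f/(1−f) ≈ 8.698 mcg/mL.
Difference ≈ 19.891 − 8.698 ≈ 11.193 mcg/mL.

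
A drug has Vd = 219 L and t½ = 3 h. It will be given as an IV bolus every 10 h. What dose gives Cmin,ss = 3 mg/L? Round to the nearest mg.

τ/t½ = 10/3 ≈ 3.3333, so f = (1/2)^(10/3) ≈ 0.099213.
Cmin,ss = (D/Vd)·f/(1−f), so D = Cmin,ss·Vd·(1−f)/f.
D = 3 × 219 × (1−f)/f ≈ 3 × 219 × 9.07932 ≈ 5965.11 mg.

5965 mg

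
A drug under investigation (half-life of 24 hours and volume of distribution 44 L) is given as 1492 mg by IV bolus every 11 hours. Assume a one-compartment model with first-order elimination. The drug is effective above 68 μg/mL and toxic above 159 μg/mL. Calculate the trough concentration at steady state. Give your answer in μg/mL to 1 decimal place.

Over one 11-h interval, 11/24 ≈ 0.45833 half-lives elapse, leaving f ≈ 0.7278 of each dose.
At steady state, accumulation factor R = 1/(1 − e^(−kτ)) ≈ 3.6738.
Each bolus raises the concentration by D/Vd = 1492/44 ≈ 33.909 μg/mL.
Steady-state peak Cmax,ss = C₀·R ≈ 33.909 × 3.6738 ≈ 124.575 μg/mL.
Steady-state trough Cmin,ss = Cmax,ss·f ≈ 124.575 × 0.7278 ≈ 90.666 μg/mL.
Trough 90.7 μg/mL vs MEC 68 μg/mL: adequate.

90.7 μg/mL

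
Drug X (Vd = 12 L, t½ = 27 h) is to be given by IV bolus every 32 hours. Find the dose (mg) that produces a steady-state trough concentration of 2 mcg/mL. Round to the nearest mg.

τ/t½ = 32/27 ≈ 1.1852, so f = (1/2)^(32/27) ≈ 0.439768.
Cmin,ss = (D/Vd)·f/(1−f), so D = Cmin,ss·Vd·(1−f)/f.
D = 2 × 12 × (1−f)/f ≈ 2 × 12 × 1.27393 ≈ 30.57 mg.

31 mg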